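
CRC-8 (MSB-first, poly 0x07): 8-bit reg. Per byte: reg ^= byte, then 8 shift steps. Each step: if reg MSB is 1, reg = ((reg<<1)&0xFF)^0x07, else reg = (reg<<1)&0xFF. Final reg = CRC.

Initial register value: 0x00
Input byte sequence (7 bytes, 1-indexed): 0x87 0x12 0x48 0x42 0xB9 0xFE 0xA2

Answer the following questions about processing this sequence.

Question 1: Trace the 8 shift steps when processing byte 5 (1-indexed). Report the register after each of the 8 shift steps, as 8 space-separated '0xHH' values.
Answer: 0x4F 0x9E 0x3B 0x76 0xEC 0xDF 0xB9 0x75

Derivation:
After byte 1 (0x87): reg=0x9C
After byte 2 (0x12): reg=0xA3
After byte 3 (0x48): reg=0x9F
After byte 4 (0x42): reg=0x1D
Register before byte 5: 0x1D
After XOR with byte 0xB9: 0xA4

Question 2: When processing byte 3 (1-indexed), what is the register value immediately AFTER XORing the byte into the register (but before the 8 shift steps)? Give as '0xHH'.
Answer: 0xEB

Derivation:
Register before byte 3: 0xA3
Byte 3: 0x48
0xA3 XOR 0x48 = 0xEB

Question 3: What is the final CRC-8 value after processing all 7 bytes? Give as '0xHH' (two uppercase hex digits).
After byte 1 (0x87): reg=0x9C
After byte 2 (0x12): reg=0xA3
After byte 3 (0x48): reg=0x9F
After byte 4 (0x42): reg=0x1D
After byte 5 (0xB9): reg=0x75
After byte 6 (0xFE): reg=0xB8
After byte 7 (0xA2): reg=0x46

Answer: 0x46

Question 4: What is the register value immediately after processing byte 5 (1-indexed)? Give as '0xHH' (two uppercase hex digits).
Answer: 0x75

Derivation:
After byte 1 (0x87): reg=0x9C
After byte 2 (0x12): reg=0xA3
After byte 3 (0x48): reg=0x9F
After byte 4 (0x42): reg=0x1D
After byte 5 (0xB9): reg=0x75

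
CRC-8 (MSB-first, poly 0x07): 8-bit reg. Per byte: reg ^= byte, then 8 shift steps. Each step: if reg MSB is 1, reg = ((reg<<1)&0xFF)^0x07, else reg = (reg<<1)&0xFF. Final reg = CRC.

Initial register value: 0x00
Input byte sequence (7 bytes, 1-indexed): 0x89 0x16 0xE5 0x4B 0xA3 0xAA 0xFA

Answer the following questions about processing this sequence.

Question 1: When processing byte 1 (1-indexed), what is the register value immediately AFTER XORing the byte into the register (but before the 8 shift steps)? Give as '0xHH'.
Register before byte 1: 0x00
Byte 1: 0x89
0x00 XOR 0x89 = 0x89

Answer: 0x89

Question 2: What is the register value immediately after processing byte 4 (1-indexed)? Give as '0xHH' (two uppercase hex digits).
After byte 1 (0x89): reg=0xB6
After byte 2 (0x16): reg=0x69
After byte 3 (0xE5): reg=0xAD
After byte 4 (0x4B): reg=0xBC

Answer: 0xBC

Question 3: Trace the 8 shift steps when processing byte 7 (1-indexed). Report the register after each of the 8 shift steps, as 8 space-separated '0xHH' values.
After byte 1 (0x89): reg=0xB6
After byte 2 (0x16): reg=0x69
After byte 3 (0xE5): reg=0xAD
After byte 4 (0x4B): reg=0xBC
After byte 5 (0xA3): reg=0x5D
After byte 6 (0xAA): reg=0xCB
Register before byte 7: 0xCB
After XOR with byte 0xFA: 0x31

Answer: 0x62 0xC4 0x8F 0x19 0x32 0x64 0xC8 0x97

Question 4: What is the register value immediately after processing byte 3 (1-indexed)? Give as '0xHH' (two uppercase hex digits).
Answer: 0xAD

Derivation:
After byte 1 (0x89): reg=0xB6
After byte 2 (0x16): reg=0x69
After byte 3 (0xE5): reg=0xAD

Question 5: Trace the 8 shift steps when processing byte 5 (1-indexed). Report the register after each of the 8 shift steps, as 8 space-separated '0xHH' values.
Answer: 0x3E 0x7C 0xF8 0xF7 0xE9 0xD5 0xAD 0x5D

Derivation:
After byte 1 (0x89): reg=0xB6
After byte 2 (0x16): reg=0x69
After byte 3 (0xE5): reg=0xAD
After byte 4 (0x4B): reg=0xBC
Register before byte 5: 0xBC
After XOR with byte 0xA3: 0x1F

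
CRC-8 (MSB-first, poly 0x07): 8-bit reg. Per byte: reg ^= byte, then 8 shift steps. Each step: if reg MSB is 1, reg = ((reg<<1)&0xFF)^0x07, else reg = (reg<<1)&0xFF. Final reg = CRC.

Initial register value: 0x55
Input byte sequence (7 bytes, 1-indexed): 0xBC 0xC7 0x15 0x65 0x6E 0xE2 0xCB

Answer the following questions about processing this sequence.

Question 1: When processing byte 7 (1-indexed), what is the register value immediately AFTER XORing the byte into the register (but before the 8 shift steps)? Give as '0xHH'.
Answer: 0xD5

Derivation:
Register before byte 7: 0x1E
Byte 7: 0xCB
0x1E XOR 0xCB = 0xD5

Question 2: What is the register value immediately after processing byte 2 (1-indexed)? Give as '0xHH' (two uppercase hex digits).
Answer: 0xA5

Derivation:
After byte 1 (0xBC): reg=0x91
After byte 2 (0xC7): reg=0xA5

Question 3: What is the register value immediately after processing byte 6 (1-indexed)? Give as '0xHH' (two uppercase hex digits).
After byte 1 (0xBC): reg=0x91
After byte 2 (0xC7): reg=0xA5
After byte 3 (0x15): reg=0x19
After byte 4 (0x65): reg=0x73
After byte 5 (0x6E): reg=0x53
After byte 6 (0xE2): reg=0x1E

Answer: 0x1E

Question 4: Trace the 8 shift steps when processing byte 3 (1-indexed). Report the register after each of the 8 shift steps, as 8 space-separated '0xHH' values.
Answer: 0x67 0xCE 0x9B 0x31 0x62 0xC4 0x8F 0x19

Derivation:
After byte 1 (0xBC): reg=0x91
After byte 2 (0xC7): reg=0xA5
Register before byte 3: 0xA5
After XOR with byte 0x15: 0xB0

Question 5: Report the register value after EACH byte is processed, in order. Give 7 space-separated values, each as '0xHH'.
0x91 0xA5 0x19 0x73 0x53 0x1E 0x25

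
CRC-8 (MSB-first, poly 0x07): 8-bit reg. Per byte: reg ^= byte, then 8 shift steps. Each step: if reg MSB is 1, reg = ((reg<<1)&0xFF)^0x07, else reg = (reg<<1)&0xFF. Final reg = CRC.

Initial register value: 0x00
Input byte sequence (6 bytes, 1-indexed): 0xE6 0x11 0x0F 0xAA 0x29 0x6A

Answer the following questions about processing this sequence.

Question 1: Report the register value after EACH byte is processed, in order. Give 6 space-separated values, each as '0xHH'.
0xBC 0x4A 0xDC 0x45 0x03 0x18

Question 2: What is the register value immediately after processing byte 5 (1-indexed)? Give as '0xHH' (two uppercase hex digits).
After byte 1 (0xE6): reg=0xBC
After byte 2 (0x11): reg=0x4A
After byte 3 (0x0F): reg=0xDC
After byte 4 (0xAA): reg=0x45
After byte 5 (0x29): reg=0x03

Answer: 0x03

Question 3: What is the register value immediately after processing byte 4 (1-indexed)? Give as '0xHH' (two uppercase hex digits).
After byte 1 (0xE6): reg=0xBC
After byte 2 (0x11): reg=0x4A
After byte 3 (0x0F): reg=0xDC
After byte 4 (0xAA): reg=0x45

Answer: 0x45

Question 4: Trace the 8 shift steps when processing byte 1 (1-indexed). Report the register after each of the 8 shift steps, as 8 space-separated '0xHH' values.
Answer: 0xCB 0x91 0x25 0x4A 0x94 0x2F 0x5E 0xBC

Derivation:
Register before byte 1: 0x00
After XOR with byte 0xE6: 0xE6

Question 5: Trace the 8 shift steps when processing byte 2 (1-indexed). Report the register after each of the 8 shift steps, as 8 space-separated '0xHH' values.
Answer: 0x5D 0xBA 0x73 0xE6 0xCB 0x91 0x25 0x4A

Derivation:
After byte 1 (0xE6): reg=0xBC
Register before byte 2: 0xBC
After XOR with byte 0x11: 0xAD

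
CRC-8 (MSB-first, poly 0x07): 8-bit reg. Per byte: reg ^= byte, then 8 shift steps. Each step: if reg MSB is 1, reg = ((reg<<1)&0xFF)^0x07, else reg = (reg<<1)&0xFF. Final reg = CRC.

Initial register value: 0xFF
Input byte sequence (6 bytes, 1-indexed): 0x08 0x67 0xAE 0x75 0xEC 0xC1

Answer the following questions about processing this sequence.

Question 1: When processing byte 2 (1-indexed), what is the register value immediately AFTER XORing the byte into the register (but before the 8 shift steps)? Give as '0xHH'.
Register before byte 2: 0xCB
Byte 2: 0x67
0xCB XOR 0x67 = 0xAC

Answer: 0xAC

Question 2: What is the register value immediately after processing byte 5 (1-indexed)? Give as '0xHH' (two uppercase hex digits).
Answer: 0x1A

Derivation:
After byte 1 (0x08): reg=0xCB
After byte 2 (0x67): reg=0x4D
After byte 3 (0xAE): reg=0xA7
After byte 4 (0x75): reg=0x30
After byte 5 (0xEC): reg=0x1A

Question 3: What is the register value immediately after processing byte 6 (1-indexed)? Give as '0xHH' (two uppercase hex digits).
Answer: 0x0F

Derivation:
After byte 1 (0x08): reg=0xCB
After byte 2 (0x67): reg=0x4D
After byte 3 (0xAE): reg=0xA7
After byte 4 (0x75): reg=0x30
After byte 5 (0xEC): reg=0x1A
After byte 6 (0xC1): reg=0x0F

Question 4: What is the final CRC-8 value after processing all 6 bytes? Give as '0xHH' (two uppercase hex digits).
Answer: 0x0F

Derivation:
After byte 1 (0x08): reg=0xCB
After byte 2 (0x67): reg=0x4D
After byte 3 (0xAE): reg=0xA7
After byte 4 (0x75): reg=0x30
After byte 5 (0xEC): reg=0x1A
After byte 6 (0xC1): reg=0x0F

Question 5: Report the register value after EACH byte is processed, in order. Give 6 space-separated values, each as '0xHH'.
0xCB 0x4D 0xA7 0x30 0x1A 0x0F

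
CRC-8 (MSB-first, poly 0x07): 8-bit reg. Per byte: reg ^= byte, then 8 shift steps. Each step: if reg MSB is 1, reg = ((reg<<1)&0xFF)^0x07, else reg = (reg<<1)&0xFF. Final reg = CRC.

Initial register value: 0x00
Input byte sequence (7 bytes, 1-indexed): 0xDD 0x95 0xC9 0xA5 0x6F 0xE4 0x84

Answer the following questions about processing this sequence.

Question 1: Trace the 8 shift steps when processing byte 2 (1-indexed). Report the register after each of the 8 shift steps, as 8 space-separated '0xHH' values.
After byte 1 (0xDD): reg=0x1D
Register before byte 2: 0x1D
After XOR with byte 0x95: 0x88

Answer: 0x17 0x2E 0x5C 0xB8 0x77 0xEE 0xDB 0xB1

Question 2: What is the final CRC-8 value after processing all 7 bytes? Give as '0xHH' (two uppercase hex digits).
After byte 1 (0xDD): reg=0x1D
After byte 2 (0x95): reg=0xB1
After byte 3 (0xC9): reg=0x6F
After byte 4 (0xA5): reg=0x78
After byte 5 (0x6F): reg=0x65
After byte 6 (0xE4): reg=0x8E
After byte 7 (0x84): reg=0x36

Answer: 0x36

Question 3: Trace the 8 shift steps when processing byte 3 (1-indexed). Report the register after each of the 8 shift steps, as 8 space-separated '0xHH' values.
After byte 1 (0xDD): reg=0x1D
After byte 2 (0x95): reg=0xB1
Register before byte 3: 0xB1
After XOR with byte 0xC9: 0x78

Answer: 0xF0 0xE7 0xC9 0x95 0x2D 0x5A 0xB4 0x6F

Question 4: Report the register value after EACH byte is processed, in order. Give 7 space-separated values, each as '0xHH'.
0x1D 0xB1 0x6F 0x78 0x65 0x8E 0x36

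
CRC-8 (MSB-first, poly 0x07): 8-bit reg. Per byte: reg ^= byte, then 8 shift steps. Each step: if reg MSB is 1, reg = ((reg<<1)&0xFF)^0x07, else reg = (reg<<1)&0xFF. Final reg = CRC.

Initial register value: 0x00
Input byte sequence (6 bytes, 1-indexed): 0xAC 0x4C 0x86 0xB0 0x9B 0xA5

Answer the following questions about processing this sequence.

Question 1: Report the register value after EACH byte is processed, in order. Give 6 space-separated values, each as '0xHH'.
0x4D 0x07 0x8E 0xBA 0xE7 0xC9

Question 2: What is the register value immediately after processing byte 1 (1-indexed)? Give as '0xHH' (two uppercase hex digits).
Answer: 0x4D

Derivation:
After byte 1 (0xAC): reg=0x4D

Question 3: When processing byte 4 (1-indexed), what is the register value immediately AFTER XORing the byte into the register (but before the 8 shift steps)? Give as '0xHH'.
Answer: 0x3E

Derivation:
Register before byte 4: 0x8E
Byte 4: 0xB0
0x8E XOR 0xB0 = 0x3E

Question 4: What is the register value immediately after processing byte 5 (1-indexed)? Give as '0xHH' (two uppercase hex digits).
Answer: 0xE7

Derivation:
After byte 1 (0xAC): reg=0x4D
After byte 2 (0x4C): reg=0x07
After byte 3 (0x86): reg=0x8E
After byte 4 (0xB0): reg=0xBA
After byte 5 (0x9B): reg=0xE7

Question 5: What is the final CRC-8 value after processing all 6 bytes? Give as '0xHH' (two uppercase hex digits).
After byte 1 (0xAC): reg=0x4D
After byte 2 (0x4C): reg=0x07
After byte 3 (0x86): reg=0x8E
After byte 4 (0xB0): reg=0xBA
After byte 5 (0x9B): reg=0xE7
After byte 6 (0xA5): reg=0xC9

Answer: 0xC9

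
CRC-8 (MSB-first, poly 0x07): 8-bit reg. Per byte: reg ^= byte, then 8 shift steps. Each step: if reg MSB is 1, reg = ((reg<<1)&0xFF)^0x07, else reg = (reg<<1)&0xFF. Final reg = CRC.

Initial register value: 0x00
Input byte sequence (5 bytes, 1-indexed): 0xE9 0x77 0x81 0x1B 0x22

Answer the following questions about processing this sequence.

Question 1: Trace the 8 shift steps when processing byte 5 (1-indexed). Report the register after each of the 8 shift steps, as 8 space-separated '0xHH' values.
Answer: 0xE6 0xCB 0x91 0x25 0x4A 0x94 0x2F 0x5E

Derivation:
After byte 1 (0xE9): reg=0x91
After byte 2 (0x77): reg=0xBC
After byte 3 (0x81): reg=0xB3
After byte 4 (0x1B): reg=0x51
Register before byte 5: 0x51
After XOR with byte 0x22: 0x73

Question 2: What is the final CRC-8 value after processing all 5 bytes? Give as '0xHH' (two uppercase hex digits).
Answer: 0x5E

Derivation:
After byte 1 (0xE9): reg=0x91
After byte 2 (0x77): reg=0xBC
After byte 3 (0x81): reg=0xB3
After byte 4 (0x1B): reg=0x51
After byte 5 (0x22): reg=0x5E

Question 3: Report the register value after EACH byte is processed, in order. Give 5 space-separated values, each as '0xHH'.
0x91 0xBC 0xB3 0x51 0x5E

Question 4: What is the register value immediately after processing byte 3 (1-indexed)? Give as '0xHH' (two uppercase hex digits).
After byte 1 (0xE9): reg=0x91
After byte 2 (0x77): reg=0xBC
After byte 3 (0x81): reg=0xB3

Answer: 0xB3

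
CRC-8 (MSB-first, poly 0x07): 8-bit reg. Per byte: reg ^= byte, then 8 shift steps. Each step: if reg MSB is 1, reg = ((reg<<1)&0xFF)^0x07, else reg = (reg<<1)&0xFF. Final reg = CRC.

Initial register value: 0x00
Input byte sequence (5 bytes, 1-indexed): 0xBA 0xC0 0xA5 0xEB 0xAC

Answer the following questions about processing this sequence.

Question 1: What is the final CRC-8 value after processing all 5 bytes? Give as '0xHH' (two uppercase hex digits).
After byte 1 (0xBA): reg=0x2F
After byte 2 (0xC0): reg=0x83
After byte 3 (0xA5): reg=0xF2
After byte 4 (0xEB): reg=0x4F
After byte 5 (0xAC): reg=0xA7

Answer: 0xA7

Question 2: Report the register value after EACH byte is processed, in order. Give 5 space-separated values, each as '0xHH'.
0x2F 0x83 0xF2 0x4F 0xA7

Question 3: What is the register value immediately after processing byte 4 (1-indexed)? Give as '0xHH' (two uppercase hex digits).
Answer: 0x4F

Derivation:
After byte 1 (0xBA): reg=0x2F
After byte 2 (0xC0): reg=0x83
After byte 3 (0xA5): reg=0xF2
After byte 4 (0xEB): reg=0x4F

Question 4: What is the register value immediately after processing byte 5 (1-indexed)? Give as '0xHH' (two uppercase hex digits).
After byte 1 (0xBA): reg=0x2F
After byte 2 (0xC0): reg=0x83
After byte 3 (0xA5): reg=0xF2
After byte 4 (0xEB): reg=0x4F
After byte 5 (0xAC): reg=0xA7

Answer: 0xA7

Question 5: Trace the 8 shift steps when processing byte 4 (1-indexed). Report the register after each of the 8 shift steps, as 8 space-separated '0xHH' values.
After byte 1 (0xBA): reg=0x2F
After byte 2 (0xC0): reg=0x83
After byte 3 (0xA5): reg=0xF2
Register before byte 4: 0xF2
After XOR with byte 0xEB: 0x19

Answer: 0x32 0x64 0xC8 0x97 0x29 0x52 0xA4 0x4F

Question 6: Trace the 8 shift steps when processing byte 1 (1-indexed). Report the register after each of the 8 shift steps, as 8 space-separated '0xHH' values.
Answer: 0x73 0xE6 0xCB 0x91 0x25 0x4A 0x94 0x2F

Derivation:
Register before byte 1: 0x00
After XOR with byte 0xBA: 0xBA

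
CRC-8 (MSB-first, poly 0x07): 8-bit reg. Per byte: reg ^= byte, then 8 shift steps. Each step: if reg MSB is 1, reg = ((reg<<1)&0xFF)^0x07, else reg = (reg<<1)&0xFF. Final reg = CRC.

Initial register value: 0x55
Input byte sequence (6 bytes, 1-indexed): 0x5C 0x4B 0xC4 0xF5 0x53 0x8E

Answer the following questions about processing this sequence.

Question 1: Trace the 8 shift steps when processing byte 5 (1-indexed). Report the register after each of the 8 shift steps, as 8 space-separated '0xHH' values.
Answer: 0xC1 0x85 0x0D 0x1A 0x34 0x68 0xD0 0xA7

Derivation:
After byte 1 (0x5C): reg=0x3F
After byte 2 (0x4B): reg=0x4B
After byte 3 (0xC4): reg=0xA4
After byte 4 (0xF5): reg=0xB0
Register before byte 5: 0xB0
After XOR with byte 0x53: 0xE3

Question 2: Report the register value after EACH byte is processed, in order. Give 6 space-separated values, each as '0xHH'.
0x3F 0x4B 0xA4 0xB0 0xA7 0xDF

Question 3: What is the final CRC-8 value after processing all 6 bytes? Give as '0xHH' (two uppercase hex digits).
Answer: 0xDF

Derivation:
After byte 1 (0x5C): reg=0x3F
After byte 2 (0x4B): reg=0x4B
After byte 3 (0xC4): reg=0xA4
After byte 4 (0xF5): reg=0xB0
After byte 5 (0x53): reg=0xA7
After byte 6 (0x8E): reg=0xDF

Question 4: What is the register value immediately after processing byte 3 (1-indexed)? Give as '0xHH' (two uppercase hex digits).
Answer: 0xA4

Derivation:
After byte 1 (0x5C): reg=0x3F
After byte 2 (0x4B): reg=0x4B
After byte 3 (0xC4): reg=0xA4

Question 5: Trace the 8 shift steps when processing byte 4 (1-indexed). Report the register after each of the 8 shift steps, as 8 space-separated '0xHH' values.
After byte 1 (0x5C): reg=0x3F
After byte 2 (0x4B): reg=0x4B
After byte 3 (0xC4): reg=0xA4
Register before byte 4: 0xA4
After XOR with byte 0xF5: 0x51

Answer: 0xA2 0x43 0x86 0x0B 0x16 0x2C 0x58 0xB0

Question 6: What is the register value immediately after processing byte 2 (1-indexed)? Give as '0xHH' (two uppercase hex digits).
After byte 1 (0x5C): reg=0x3F
After byte 2 (0x4B): reg=0x4B

Answer: 0x4B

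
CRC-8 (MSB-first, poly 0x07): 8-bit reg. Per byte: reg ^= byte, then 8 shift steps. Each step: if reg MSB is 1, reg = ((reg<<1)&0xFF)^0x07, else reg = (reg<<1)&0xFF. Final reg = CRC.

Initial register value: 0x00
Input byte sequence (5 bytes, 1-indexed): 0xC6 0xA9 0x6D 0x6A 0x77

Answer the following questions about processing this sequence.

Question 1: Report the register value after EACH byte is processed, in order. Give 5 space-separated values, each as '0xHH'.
0x5C 0xC5 0x51 0xA1 0x2C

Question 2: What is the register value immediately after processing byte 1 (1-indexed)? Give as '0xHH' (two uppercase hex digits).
After byte 1 (0xC6): reg=0x5C

Answer: 0x5C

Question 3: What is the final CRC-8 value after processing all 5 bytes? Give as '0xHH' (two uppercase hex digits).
After byte 1 (0xC6): reg=0x5C
After byte 2 (0xA9): reg=0xC5
After byte 3 (0x6D): reg=0x51
After byte 4 (0x6A): reg=0xA1
After byte 5 (0x77): reg=0x2C

Answer: 0x2C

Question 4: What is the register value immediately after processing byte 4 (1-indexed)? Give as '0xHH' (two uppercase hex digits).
After byte 1 (0xC6): reg=0x5C
After byte 2 (0xA9): reg=0xC5
After byte 3 (0x6D): reg=0x51
After byte 4 (0x6A): reg=0xA1

Answer: 0xA1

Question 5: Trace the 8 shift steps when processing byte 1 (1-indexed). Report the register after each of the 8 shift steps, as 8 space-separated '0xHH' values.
Register before byte 1: 0x00
After XOR with byte 0xC6: 0xC6

Answer: 0x8B 0x11 0x22 0x44 0x88 0x17 0x2E 0x5C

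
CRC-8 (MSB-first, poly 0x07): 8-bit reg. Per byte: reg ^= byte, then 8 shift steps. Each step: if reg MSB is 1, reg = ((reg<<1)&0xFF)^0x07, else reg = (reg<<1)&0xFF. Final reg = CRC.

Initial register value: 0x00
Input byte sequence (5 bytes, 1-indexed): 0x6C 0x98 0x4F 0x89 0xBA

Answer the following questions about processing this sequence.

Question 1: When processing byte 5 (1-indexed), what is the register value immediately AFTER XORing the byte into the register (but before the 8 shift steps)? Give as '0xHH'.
Answer: 0xD1

Derivation:
Register before byte 5: 0x6B
Byte 5: 0xBA
0x6B XOR 0xBA = 0xD1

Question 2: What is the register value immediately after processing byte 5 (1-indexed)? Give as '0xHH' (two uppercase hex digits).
After byte 1 (0x6C): reg=0x03
After byte 2 (0x98): reg=0xC8
After byte 3 (0x4F): reg=0x9C
After byte 4 (0x89): reg=0x6B
After byte 5 (0xBA): reg=0x39

Answer: 0x39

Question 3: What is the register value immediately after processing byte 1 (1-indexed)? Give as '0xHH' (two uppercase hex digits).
Answer: 0x03

Derivation:
After byte 1 (0x6C): reg=0x03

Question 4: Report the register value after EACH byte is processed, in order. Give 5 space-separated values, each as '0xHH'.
0x03 0xC8 0x9C 0x6B 0x39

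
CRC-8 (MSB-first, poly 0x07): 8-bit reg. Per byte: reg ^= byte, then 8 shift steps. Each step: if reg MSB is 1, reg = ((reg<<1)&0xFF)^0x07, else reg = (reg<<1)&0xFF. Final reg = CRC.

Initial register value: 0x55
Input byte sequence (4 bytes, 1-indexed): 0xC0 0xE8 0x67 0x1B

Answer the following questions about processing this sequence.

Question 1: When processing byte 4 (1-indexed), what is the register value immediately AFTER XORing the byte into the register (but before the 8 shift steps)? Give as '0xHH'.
Register before byte 4: 0xB0
Byte 4: 0x1B
0xB0 XOR 0x1B = 0xAB

Answer: 0xAB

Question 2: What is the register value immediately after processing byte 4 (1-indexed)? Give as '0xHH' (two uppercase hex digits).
After byte 1 (0xC0): reg=0xE2
After byte 2 (0xE8): reg=0x36
After byte 3 (0x67): reg=0xB0
After byte 4 (0x1B): reg=0x58

Answer: 0x58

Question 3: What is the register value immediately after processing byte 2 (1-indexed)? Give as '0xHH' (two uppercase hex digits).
Answer: 0x36

Derivation:
After byte 1 (0xC0): reg=0xE2
After byte 2 (0xE8): reg=0x36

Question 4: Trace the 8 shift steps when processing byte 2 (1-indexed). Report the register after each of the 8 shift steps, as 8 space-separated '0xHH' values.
Answer: 0x14 0x28 0x50 0xA0 0x47 0x8E 0x1B 0x36

Derivation:
After byte 1 (0xC0): reg=0xE2
Register before byte 2: 0xE2
After XOR with byte 0xE8: 0x0A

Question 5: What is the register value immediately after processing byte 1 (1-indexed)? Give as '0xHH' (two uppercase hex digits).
After byte 1 (0xC0): reg=0xE2

Answer: 0xE2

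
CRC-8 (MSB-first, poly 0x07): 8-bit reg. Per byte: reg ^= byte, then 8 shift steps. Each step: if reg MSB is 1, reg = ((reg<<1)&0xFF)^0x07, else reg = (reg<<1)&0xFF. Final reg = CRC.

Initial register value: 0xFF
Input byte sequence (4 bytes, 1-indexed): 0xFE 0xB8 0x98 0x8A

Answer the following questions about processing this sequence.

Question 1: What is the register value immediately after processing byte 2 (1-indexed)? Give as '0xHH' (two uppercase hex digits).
Answer: 0x34

Derivation:
After byte 1 (0xFE): reg=0x07
After byte 2 (0xB8): reg=0x34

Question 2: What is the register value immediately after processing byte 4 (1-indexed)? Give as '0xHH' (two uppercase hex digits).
Answer: 0x5B

Derivation:
After byte 1 (0xFE): reg=0x07
After byte 2 (0xB8): reg=0x34
After byte 3 (0x98): reg=0x4D
After byte 4 (0x8A): reg=0x5B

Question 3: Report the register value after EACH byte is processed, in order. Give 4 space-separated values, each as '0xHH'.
0x07 0x34 0x4D 0x5B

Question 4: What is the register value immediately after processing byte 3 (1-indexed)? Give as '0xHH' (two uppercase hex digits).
Answer: 0x4D

Derivation:
After byte 1 (0xFE): reg=0x07
After byte 2 (0xB8): reg=0x34
After byte 3 (0x98): reg=0x4D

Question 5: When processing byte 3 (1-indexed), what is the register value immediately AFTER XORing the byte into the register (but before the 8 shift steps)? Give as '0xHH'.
Answer: 0xAC

Derivation:
Register before byte 3: 0x34
Byte 3: 0x98
0x34 XOR 0x98 = 0xAC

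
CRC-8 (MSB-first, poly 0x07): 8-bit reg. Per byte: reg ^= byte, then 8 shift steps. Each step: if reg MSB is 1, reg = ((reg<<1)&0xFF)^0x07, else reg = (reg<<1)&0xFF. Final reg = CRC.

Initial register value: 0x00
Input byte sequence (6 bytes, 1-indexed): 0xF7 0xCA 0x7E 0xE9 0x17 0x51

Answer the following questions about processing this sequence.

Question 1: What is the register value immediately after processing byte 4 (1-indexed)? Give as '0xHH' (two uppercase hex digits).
Answer: 0x8E

Derivation:
After byte 1 (0xF7): reg=0xCB
After byte 2 (0xCA): reg=0x07
After byte 3 (0x7E): reg=0x68
After byte 4 (0xE9): reg=0x8E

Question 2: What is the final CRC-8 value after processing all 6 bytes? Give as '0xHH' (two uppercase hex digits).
Answer: 0xEC

Derivation:
After byte 1 (0xF7): reg=0xCB
After byte 2 (0xCA): reg=0x07
After byte 3 (0x7E): reg=0x68
After byte 4 (0xE9): reg=0x8E
After byte 5 (0x17): reg=0xC6
After byte 6 (0x51): reg=0xEC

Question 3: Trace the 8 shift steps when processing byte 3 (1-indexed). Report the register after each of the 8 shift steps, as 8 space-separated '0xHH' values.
After byte 1 (0xF7): reg=0xCB
After byte 2 (0xCA): reg=0x07
Register before byte 3: 0x07
After XOR with byte 0x7E: 0x79

Answer: 0xF2 0xE3 0xC1 0x85 0x0D 0x1A 0x34 0x68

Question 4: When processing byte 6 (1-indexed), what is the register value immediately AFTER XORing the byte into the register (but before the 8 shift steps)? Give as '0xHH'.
Answer: 0x97

Derivation:
Register before byte 6: 0xC6
Byte 6: 0x51
0xC6 XOR 0x51 = 0x97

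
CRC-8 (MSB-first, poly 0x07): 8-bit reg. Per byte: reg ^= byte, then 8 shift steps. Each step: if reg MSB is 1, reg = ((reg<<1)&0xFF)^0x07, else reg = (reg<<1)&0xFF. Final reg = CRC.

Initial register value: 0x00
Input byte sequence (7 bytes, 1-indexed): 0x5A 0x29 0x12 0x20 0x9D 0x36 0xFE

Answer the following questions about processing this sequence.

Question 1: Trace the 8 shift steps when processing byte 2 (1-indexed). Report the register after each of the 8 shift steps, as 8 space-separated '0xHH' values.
Answer: 0x57 0xAE 0x5B 0xB6 0x6B 0xD6 0xAB 0x51

Derivation:
After byte 1 (0x5A): reg=0x81
Register before byte 2: 0x81
After XOR with byte 0x29: 0xA8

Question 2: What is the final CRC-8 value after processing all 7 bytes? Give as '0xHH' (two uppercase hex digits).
After byte 1 (0x5A): reg=0x81
After byte 2 (0x29): reg=0x51
After byte 3 (0x12): reg=0xCE
After byte 4 (0x20): reg=0x84
After byte 5 (0x9D): reg=0x4F
After byte 6 (0x36): reg=0x68
After byte 7 (0xFE): reg=0xEB

Answer: 0xEB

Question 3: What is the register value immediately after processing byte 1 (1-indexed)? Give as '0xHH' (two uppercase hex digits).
After byte 1 (0x5A): reg=0x81

Answer: 0x81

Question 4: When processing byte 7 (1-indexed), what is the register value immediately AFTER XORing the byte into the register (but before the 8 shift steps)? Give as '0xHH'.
Answer: 0x96

Derivation:
Register before byte 7: 0x68
Byte 7: 0xFE
0x68 XOR 0xFE = 0x96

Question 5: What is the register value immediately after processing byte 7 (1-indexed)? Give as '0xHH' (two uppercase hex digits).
After byte 1 (0x5A): reg=0x81
After byte 2 (0x29): reg=0x51
After byte 3 (0x12): reg=0xCE
After byte 4 (0x20): reg=0x84
After byte 5 (0x9D): reg=0x4F
After byte 6 (0x36): reg=0x68
After byte 7 (0xFE): reg=0xEB

Answer: 0xEB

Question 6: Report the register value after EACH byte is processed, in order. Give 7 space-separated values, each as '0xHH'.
0x81 0x51 0xCE 0x84 0x4F 0x68 0xEB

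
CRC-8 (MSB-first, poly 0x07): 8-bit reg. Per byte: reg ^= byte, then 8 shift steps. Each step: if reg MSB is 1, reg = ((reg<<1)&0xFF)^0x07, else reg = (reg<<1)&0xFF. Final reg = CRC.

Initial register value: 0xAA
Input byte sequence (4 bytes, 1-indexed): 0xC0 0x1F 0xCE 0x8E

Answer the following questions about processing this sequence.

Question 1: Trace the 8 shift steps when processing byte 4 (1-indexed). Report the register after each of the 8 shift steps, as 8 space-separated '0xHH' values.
After byte 1 (0xC0): reg=0x11
After byte 2 (0x1F): reg=0x2A
After byte 3 (0xCE): reg=0xB2
Register before byte 4: 0xB2
After XOR with byte 0x8E: 0x3C

Answer: 0x78 0xF0 0xE7 0xC9 0x95 0x2D 0x5A 0xB4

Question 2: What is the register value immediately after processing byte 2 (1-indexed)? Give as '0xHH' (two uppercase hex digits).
After byte 1 (0xC0): reg=0x11
After byte 2 (0x1F): reg=0x2A

Answer: 0x2A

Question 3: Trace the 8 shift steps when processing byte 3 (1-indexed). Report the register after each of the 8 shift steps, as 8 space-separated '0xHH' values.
Answer: 0xCF 0x99 0x35 0x6A 0xD4 0xAF 0x59 0xB2

Derivation:
After byte 1 (0xC0): reg=0x11
After byte 2 (0x1F): reg=0x2A
Register before byte 3: 0x2A
After XOR with byte 0xCE: 0xE4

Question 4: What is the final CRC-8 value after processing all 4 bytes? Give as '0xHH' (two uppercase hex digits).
After byte 1 (0xC0): reg=0x11
After byte 2 (0x1F): reg=0x2A
After byte 3 (0xCE): reg=0xB2
After byte 4 (0x8E): reg=0xB4

Answer: 0xB4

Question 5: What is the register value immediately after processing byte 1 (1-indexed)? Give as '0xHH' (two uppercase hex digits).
After byte 1 (0xC0): reg=0x11

Answer: 0x11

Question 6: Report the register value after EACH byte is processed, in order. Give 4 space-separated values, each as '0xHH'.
0x11 0x2A 0xB2 0xB4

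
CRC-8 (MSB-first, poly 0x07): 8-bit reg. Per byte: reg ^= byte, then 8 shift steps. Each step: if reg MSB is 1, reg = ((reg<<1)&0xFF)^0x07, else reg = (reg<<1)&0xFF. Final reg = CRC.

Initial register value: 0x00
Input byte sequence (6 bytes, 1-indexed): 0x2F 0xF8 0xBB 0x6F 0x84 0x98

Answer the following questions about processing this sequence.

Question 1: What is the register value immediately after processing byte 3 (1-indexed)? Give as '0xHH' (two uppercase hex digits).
Answer: 0x90

Derivation:
After byte 1 (0x2F): reg=0xCD
After byte 2 (0xF8): reg=0x8B
After byte 3 (0xBB): reg=0x90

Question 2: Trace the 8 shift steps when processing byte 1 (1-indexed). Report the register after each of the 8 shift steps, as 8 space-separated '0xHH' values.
Register before byte 1: 0x00
After XOR with byte 0x2F: 0x2F

Answer: 0x5E 0xBC 0x7F 0xFE 0xFB 0xF1 0xE5 0xCD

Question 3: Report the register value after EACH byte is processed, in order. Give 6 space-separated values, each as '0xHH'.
0xCD 0x8B 0x90 0xF3 0x42 0x08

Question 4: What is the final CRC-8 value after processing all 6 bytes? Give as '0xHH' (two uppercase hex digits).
After byte 1 (0x2F): reg=0xCD
After byte 2 (0xF8): reg=0x8B
After byte 3 (0xBB): reg=0x90
After byte 4 (0x6F): reg=0xF3
After byte 5 (0x84): reg=0x42
After byte 6 (0x98): reg=0x08

Answer: 0x08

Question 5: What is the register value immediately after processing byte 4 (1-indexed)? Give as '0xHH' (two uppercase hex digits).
Answer: 0xF3

Derivation:
After byte 1 (0x2F): reg=0xCD
After byte 2 (0xF8): reg=0x8B
After byte 3 (0xBB): reg=0x90
After byte 4 (0x6F): reg=0xF3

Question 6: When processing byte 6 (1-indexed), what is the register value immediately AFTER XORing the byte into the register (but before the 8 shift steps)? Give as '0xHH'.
Answer: 0xDA

Derivation:
Register before byte 6: 0x42
Byte 6: 0x98
0x42 XOR 0x98 = 0xDA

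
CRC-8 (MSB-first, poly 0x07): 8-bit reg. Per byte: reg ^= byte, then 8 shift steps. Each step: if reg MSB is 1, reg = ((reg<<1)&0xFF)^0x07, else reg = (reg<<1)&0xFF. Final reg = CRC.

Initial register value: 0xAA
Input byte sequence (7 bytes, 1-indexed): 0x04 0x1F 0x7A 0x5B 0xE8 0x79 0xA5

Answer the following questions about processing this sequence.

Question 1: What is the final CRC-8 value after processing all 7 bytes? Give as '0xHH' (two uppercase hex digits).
After byte 1 (0x04): reg=0x43
After byte 2 (0x1F): reg=0x93
After byte 3 (0x7A): reg=0x91
After byte 4 (0x5B): reg=0x78
After byte 5 (0xE8): reg=0xF9
After byte 6 (0x79): reg=0x89
After byte 7 (0xA5): reg=0xC4

Answer: 0xC4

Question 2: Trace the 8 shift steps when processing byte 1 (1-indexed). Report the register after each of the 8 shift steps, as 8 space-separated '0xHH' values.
Answer: 0x5B 0xB6 0x6B 0xD6 0xAB 0x51 0xA2 0x43

Derivation:
Register before byte 1: 0xAA
After XOR with byte 0x04: 0xAE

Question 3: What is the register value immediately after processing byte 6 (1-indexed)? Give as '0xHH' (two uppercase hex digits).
After byte 1 (0x04): reg=0x43
After byte 2 (0x1F): reg=0x93
After byte 3 (0x7A): reg=0x91
After byte 4 (0x5B): reg=0x78
After byte 5 (0xE8): reg=0xF9
After byte 6 (0x79): reg=0x89

Answer: 0x89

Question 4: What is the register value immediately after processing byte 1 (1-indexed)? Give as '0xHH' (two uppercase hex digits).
Answer: 0x43

Derivation:
After byte 1 (0x04): reg=0x43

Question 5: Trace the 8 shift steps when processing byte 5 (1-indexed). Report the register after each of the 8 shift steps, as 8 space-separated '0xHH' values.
After byte 1 (0x04): reg=0x43
After byte 2 (0x1F): reg=0x93
After byte 3 (0x7A): reg=0x91
After byte 4 (0x5B): reg=0x78
Register before byte 5: 0x78
After XOR with byte 0xE8: 0x90

Answer: 0x27 0x4E 0x9C 0x3F 0x7E 0xFC 0xFF 0xF9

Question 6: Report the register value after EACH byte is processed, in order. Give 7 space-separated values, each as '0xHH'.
0x43 0x93 0x91 0x78 0xF9 0x89 0xC4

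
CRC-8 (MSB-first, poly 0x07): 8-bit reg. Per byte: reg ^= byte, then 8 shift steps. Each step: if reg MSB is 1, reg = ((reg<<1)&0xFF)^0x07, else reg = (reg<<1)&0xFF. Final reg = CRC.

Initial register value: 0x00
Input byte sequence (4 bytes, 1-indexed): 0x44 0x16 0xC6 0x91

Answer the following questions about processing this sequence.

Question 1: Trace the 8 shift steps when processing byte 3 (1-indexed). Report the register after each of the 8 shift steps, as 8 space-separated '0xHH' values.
After byte 1 (0x44): reg=0xDB
After byte 2 (0x16): reg=0x6D
Register before byte 3: 0x6D
After XOR with byte 0xC6: 0xAB

Answer: 0x51 0xA2 0x43 0x86 0x0B 0x16 0x2C 0x58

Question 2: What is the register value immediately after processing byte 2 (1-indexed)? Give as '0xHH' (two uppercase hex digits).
Answer: 0x6D

Derivation:
After byte 1 (0x44): reg=0xDB
After byte 2 (0x16): reg=0x6D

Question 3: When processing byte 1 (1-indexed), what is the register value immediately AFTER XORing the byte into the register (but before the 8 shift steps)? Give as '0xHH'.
Answer: 0x44

Derivation:
Register before byte 1: 0x00
Byte 1: 0x44
0x00 XOR 0x44 = 0x44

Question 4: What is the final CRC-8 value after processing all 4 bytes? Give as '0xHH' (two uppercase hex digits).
Answer: 0x71

Derivation:
After byte 1 (0x44): reg=0xDB
After byte 2 (0x16): reg=0x6D
After byte 3 (0xC6): reg=0x58
After byte 4 (0x91): reg=0x71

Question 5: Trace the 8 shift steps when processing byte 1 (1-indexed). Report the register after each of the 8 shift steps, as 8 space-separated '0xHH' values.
Register before byte 1: 0x00
After XOR with byte 0x44: 0x44

Answer: 0x88 0x17 0x2E 0x5C 0xB8 0x77 0xEE 0xDB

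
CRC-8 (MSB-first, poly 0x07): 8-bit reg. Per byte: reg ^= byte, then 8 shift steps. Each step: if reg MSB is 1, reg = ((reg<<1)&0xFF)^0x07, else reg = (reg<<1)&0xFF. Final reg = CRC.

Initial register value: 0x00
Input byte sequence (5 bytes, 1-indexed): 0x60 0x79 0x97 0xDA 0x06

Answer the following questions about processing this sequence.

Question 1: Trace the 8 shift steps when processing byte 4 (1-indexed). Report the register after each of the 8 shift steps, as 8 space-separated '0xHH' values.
After byte 1 (0x60): reg=0x27
After byte 2 (0x79): reg=0x9D
After byte 3 (0x97): reg=0x36
Register before byte 4: 0x36
After XOR with byte 0xDA: 0xEC

Answer: 0xDF 0xB9 0x75 0xEA 0xD3 0xA1 0x45 0x8A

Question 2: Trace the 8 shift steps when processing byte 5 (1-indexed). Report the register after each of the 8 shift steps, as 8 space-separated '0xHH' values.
Answer: 0x1F 0x3E 0x7C 0xF8 0xF7 0xE9 0xD5 0xAD

Derivation:
After byte 1 (0x60): reg=0x27
After byte 2 (0x79): reg=0x9D
After byte 3 (0x97): reg=0x36
After byte 4 (0xDA): reg=0x8A
Register before byte 5: 0x8A
After XOR with byte 0x06: 0x8C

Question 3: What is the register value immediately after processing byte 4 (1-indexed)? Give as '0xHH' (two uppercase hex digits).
Answer: 0x8A

Derivation:
After byte 1 (0x60): reg=0x27
After byte 2 (0x79): reg=0x9D
After byte 3 (0x97): reg=0x36
After byte 4 (0xDA): reg=0x8A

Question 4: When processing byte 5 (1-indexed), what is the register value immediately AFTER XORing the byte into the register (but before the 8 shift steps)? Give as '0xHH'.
Register before byte 5: 0x8A
Byte 5: 0x06
0x8A XOR 0x06 = 0x8C

Answer: 0x8C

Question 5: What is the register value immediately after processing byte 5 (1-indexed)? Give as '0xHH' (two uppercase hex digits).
Answer: 0xAD

Derivation:
After byte 1 (0x60): reg=0x27
After byte 2 (0x79): reg=0x9D
After byte 3 (0x97): reg=0x36
After byte 4 (0xDA): reg=0x8A
After byte 5 (0x06): reg=0xAD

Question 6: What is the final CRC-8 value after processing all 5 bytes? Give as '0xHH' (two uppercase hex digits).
Answer: 0xAD

Derivation:
After byte 1 (0x60): reg=0x27
After byte 2 (0x79): reg=0x9D
After byte 3 (0x97): reg=0x36
After byte 4 (0xDA): reg=0x8A
After byte 5 (0x06): reg=0xAD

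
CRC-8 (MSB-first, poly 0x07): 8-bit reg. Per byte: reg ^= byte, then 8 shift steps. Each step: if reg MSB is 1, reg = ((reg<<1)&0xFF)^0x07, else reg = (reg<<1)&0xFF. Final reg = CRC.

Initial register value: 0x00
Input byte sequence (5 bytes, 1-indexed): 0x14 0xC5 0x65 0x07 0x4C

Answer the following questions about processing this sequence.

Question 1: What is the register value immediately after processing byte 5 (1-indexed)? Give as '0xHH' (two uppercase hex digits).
After byte 1 (0x14): reg=0x6C
After byte 2 (0xC5): reg=0x56
After byte 3 (0x65): reg=0x99
After byte 4 (0x07): reg=0xD3
After byte 5 (0x4C): reg=0xD4

Answer: 0xD4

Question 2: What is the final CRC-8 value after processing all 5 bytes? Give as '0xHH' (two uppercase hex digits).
After byte 1 (0x14): reg=0x6C
After byte 2 (0xC5): reg=0x56
After byte 3 (0x65): reg=0x99
After byte 4 (0x07): reg=0xD3
After byte 5 (0x4C): reg=0xD4

Answer: 0xD4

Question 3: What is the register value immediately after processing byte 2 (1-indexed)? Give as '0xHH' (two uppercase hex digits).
After byte 1 (0x14): reg=0x6C
After byte 2 (0xC5): reg=0x56

Answer: 0x56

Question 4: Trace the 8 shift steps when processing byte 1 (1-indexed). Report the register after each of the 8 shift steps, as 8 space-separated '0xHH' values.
Answer: 0x28 0x50 0xA0 0x47 0x8E 0x1B 0x36 0x6C

Derivation:
Register before byte 1: 0x00
After XOR with byte 0x14: 0x14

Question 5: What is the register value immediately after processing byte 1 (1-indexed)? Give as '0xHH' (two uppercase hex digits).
Answer: 0x6C

Derivation:
After byte 1 (0x14): reg=0x6C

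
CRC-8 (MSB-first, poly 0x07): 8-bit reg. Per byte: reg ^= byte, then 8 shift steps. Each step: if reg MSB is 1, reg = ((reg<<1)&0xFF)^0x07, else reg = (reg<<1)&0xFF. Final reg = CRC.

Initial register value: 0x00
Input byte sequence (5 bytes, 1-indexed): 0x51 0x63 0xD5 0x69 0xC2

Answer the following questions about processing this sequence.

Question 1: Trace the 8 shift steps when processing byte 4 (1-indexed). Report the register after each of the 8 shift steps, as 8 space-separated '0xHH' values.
After byte 1 (0x51): reg=0xB0
After byte 2 (0x63): reg=0x37
After byte 3 (0xD5): reg=0xA0
Register before byte 4: 0xA0
After XOR with byte 0x69: 0xC9

Answer: 0x95 0x2D 0x5A 0xB4 0x6F 0xDE 0xBB 0x71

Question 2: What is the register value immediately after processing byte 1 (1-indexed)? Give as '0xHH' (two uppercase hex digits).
Answer: 0xB0

Derivation:
After byte 1 (0x51): reg=0xB0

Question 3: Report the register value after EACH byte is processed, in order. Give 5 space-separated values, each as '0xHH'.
0xB0 0x37 0xA0 0x71 0x10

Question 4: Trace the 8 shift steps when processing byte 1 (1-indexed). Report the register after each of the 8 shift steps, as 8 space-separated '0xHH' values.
Register before byte 1: 0x00
After XOR with byte 0x51: 0x51

Answer: 0xA2 0x43 0x86 0x0B 0x16 0x2C 0x58 0xB0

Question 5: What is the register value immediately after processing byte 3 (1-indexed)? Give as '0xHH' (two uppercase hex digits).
Answer: 0xA0

Derivation:
After byte 1 (0x51): reg=0xB0
After byte 2 (0x63): reg=0x37
After byte 3 (0xD5): reg=0xA0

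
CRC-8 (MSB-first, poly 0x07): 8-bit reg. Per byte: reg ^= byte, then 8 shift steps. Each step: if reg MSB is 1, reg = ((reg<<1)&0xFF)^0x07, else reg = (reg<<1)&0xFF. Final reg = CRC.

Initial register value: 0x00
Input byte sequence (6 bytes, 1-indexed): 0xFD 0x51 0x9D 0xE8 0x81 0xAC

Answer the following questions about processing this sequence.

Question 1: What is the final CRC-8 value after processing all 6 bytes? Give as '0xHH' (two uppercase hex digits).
Answer: 0xBC

Derivation:
After byte 1 (0xFD): reg=0xFD
After byte 2 (0x51): reg=0x4D
After byte 3 (0x9D): reg=0x3E
After byte 4 (0xE8): reg=0x2C
After byte 5 (0x81): reg=0x4A
After byte 6 (0xAC): reg=0xBC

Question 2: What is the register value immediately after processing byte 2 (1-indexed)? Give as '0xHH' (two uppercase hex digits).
Answer: 0x4D

Derivation:
After byte 1 (0xFD): reg=0xFD
After byte 2 (0x51): reg=0x4D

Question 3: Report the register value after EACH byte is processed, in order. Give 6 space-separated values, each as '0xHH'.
0xFD 0x4D 0x3E 0x2C 0x4A 0xBC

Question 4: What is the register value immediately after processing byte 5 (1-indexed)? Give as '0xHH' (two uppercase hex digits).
After byte 1 (0xFD): reg=0xFD
After byte 2 (0x51): reg=0x4D
After byte 3 (0x9D): reg=0x3E
After byte 4 (0xE8): reg=0x2C
After byte 5 (0x81): reg=0x4A

Answer: 0x4A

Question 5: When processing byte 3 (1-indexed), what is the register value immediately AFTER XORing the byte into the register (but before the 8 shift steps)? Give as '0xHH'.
Answer: 0xD0

Derivation:
Register before byte 3: 0x4D
Byte 3: 0x9D
0x4D XOR 0x9D = 0xD0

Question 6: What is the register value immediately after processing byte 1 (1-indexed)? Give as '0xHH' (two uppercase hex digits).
Answer: 0xFD

Derivation:
After byte 1 (0xFD): reg=0xFD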